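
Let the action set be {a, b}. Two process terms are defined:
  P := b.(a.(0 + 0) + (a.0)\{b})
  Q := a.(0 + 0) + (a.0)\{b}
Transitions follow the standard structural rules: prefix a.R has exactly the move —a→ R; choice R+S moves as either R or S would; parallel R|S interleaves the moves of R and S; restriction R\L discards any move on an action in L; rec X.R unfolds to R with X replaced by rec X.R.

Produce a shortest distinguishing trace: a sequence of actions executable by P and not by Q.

b

P's transition system — 4 states:
  m0 = b.(a.(0 + 0) + (a.0)\{b}) ⊢ —b→ m1
  m1 = a.(0 + 0) + (a.0)\{b} ⊢ —a→ m2, —a→ m3
  m2 = 0 + 0 ⊢ deadlocked
  m3 = 0\{b} ⊢ deadlocked
Q's transition system — 3 states:
  n0 = a.(0 + 0) + (a.0)\{b} ⊢ —a→ n1, —a→ n2
  n1 = 0 + 0 ⊢ deadlocked
  n2 = 0\{b} ⊢ deadlocked
Trace ⟨b⟩ through P, begin at {m0}:
  step 1 (b): {m1}
  — P admits the full trace.
Trace ⟨b⟩ through Q, begin at {n0}:
  step 1 (b): no successor for Q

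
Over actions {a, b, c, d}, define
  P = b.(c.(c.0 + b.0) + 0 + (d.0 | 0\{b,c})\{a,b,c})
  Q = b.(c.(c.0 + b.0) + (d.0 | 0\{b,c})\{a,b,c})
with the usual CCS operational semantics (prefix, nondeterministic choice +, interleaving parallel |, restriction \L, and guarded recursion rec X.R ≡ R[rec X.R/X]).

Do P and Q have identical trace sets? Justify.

Reachable graph of P (5 states):
  p0 = b.(c.(c.0 + b.0) + 0 + (d.0 | 0\{b,c})\{a,b,c}) ⊢ -b-> p1
  p1 = c.(c.0 + b.0) + 0 + (d.0 | 0\{b,c})\{a,b,c} ⊢ -c-> p2, -d-> p3
  p2 = c.0 + b.0 ⊢ -b-> p4, -c-> p4
  p3 = (0 | 0\{b,c})\{a,b,c} ⊢ ·
  p4 = 0 ⊢ ·
Reachable graph of Q (5 states):
  q0 = b.(c.(c.0 + b.0) + (d.0 | 0\{b,c})\{a,b,c}) ⊢ -b-> q1
  q1 = c.(c.0 + b.0) + (d.0 | 0\{b,c})\{a,b,c} ⊢ -c-> q2, -d-> q3
  q2 = c.0 + b.0 ⊢ -b-> q4, -c-> q4
  q3 = (0 | 0\{b,c})\{a,b,c} ⊢ ·
  q4 = 0 ⊢ ·
Bisimilarity quotient blocks:
  B0 = {p0, q0}
  B1 = {p1, q1}
  B2 = {p2, q2}
  B3 = {p3, p4, q3, q4}
p0 ∈ B0, q0 ∈ B0 → same block
Bisimilar ⇒ trace-equivalent.

traces(P) = traces(Q)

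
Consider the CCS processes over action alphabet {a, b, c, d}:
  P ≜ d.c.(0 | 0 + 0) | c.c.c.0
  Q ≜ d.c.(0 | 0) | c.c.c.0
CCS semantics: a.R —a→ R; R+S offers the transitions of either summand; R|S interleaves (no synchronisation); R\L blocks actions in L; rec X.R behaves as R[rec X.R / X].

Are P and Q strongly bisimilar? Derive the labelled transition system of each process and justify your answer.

bisimilar

P's transition system — 12 states:
  p0 = d.c.(0 | 0 + 0) | c.c.c.0 ⊢ -c-> p1, -d-> p2
  p1 = d.c.(0 | 0 + 0) | c.c.0 ⊢ -c-> p3, -d-> p4
  p2 = c.(0 | 0 + 0) | c.c.c.0 ⊢ -c-> p4, -c-> p5
  p3 = d.c.(0 | 0 + 0) | c.0 ⊢ -c-> p6, -d-> p7
  p4 = c.(0 | 0 + 0) | c.c.0 ⊢ -c-> p7, -c-> p8
  p5 = (0 | 0 + 0) | c.c.c.0 ⊢ -c-> p8
  p6 = d.c.(0 | 0 + 0) | 0 ⊢ -d-> p9
  p7 = c.(0 | 0 + 0) | c.0 ⊢ -c-> p10, -c-> p9
  p8 = (0 | 0 + 0) | c.c.0 ⊢ -c-> p10
  p9 = c.(0 | 0 + 0) | 0 ⊢ -c-> p11
  p10 = (0 | 0 + 0) | c.0 ⊢ -c-> p11
  p11 = (0 | 0 + 0) | 0 ⊢ (no moves)
Q's transition system — 12 states:
  q0 = d.c.(0 | 0) | c.c.c.0 ⊢ -c-> q1, -d-> q2
  q1 = d.c.(0 | 0) | c.c.0 ⊢ -c-> q3, -d-> q4
  q2 = c.(0 | 0) | c.c.c.0 ⊢ -c-> q4, -c-> q5
  q3 = d.c.(0 | 0) | c.0 ⊢ -c-> q6, -d-> q7
  q4 = c.(0 | 0) | c.c.0 ⊢ -c-> q7, -c-> q8
  q5 = 0 | 0 | c.c.c.0 ⊢ -c-> q8
  q6 = d.c.(0 | 0) | 0 ⊢ -d-> q9
  q7 = c.(0 | 0) | c.0 ⊢ -c-> q10, -c-> q9
  q8 = 0 | 0 | c.c.0 ⊢ -c-> q10
  q9 = c.(0 | 0) | 0 ⊢ -c-> q11
  q10 = 0 | 0 | c.0 ⊢ -c-> q11
  q11 = 0 | 0 | 0 ⊢ (no moves)
Coarsest stable partition (strong bisimilarity classes):
  B0 = {p0, q0}
  B1 = {p1, q1}
  B2 = {p3, q3}
  B3 = {p6, q6}
  B4 = {p10, p9, q10, q9}
  B5 = {p11, q11}
  B6 = {p7, p8, q7, q8}
  B7 = {p4, p5, q4, q5}
  B8 = {p2, q2}
p0 ∈ B0, q0 ∈ B0 → same block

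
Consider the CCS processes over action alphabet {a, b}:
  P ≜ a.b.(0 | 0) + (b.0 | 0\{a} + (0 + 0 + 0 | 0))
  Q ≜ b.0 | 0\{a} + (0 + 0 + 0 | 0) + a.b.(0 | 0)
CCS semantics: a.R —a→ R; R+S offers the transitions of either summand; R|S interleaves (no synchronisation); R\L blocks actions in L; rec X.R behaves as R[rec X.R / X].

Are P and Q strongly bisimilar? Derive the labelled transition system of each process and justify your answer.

Reachable graph of P (4 states):
  s0 = a.b.(0 | 0) + (b.0 | 0\{a} + (0 + 0 + 0 | 0)) ⊢ —a→ s1, —b→ s2
  s1 = b.(0 | 0) ⊢ —b→ s3
  s2 = 0 | 0\{a} ⊢ ·
  s3 = 0 | 0 ⊢ ·
Reachable graph of Q (4 states):
  t0 = b.0 | 0\{a} + (0 + 0 + 0 | 0) + a.b.(0 | 0) ⊢ —a→ t1, —b→ t2
  t1 = b.(0 | 0) ⊢ —b→ t3
  t2 = 0 | 0\{a} ⊢ ·
  t3 = 0 | 0 ⊢ ·
Coarsest stable partition (strong bisimilarity classes):
  B0 = {s0, t0}
  B1 = {s1, t1}
  B2 = {s2, s3, t2, t3}
s0 ∈ B0, t0 ∈ B0 → same block

YES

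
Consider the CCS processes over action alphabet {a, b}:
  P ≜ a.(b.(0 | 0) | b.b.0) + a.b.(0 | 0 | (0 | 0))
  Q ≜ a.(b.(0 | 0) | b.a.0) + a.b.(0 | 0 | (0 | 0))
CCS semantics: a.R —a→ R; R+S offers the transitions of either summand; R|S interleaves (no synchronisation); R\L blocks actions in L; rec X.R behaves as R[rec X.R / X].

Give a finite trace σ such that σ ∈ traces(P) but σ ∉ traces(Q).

abbb

LTS(P): 9 reachable states
  s0 = a.(b.(0 | 0) | b.b.0) + a.b.(0 | 0 | (0 | 0)) has moves --a--▸ s1, --a--▸ s2
  s1 = b.(0 | 0 | (0 | 0)) has moves --b--▸ s3
  s2 = b.(0 | 0) | b.b.0 has moves --b--▸ s4, --b--▸ s5
  s3 = 0 | 0 | (0 | 0) has moves stopped
  s4 = 0 | 0 | b.b.0 has moves --b--▸ s6
  s5 = b.(0 | 0) | b.0 has moves --b--▸ s6, --b--▸ s7
  s6 = 0 | 0 | b.0 has moves --b--▸ s8
  s7 = b.(0 | 0) | 0 has moves --b--▸ s8
  s8 = 0 | 0 | 0 has moves stopped
LTS(Q): 9 reachable states
  t0 = a.(b.(0 | 0) | b.a.0) + a.b.(0 | 0 | (0 | 0)) has moves --a--▸ t1, --a--▸ t2
  t1 = b.(0 | 0 | (0 | 0)) has moves --b--▸ t3
  t2 = b.(0 | 0) | b.a.0 has moves --b--▸ t4, --b--▸ t5
  t3 = 0 | 0 | (0 | 0) has moves stopped
  t4 = 0 | 0 | b.a.0 has moves --b--▸ t6
  t5 = b.(0 | 0) | a.0 has moves --a--▸ t7, --b--▸ t6
  t6 = 0 | 0 | a.0 has moves --a--▸ t8
  t7 = b.(0 | 0) | 0 has moves --b--▸ t8
  t8 = 0 | 0 | 0 has moves stopped
Executing abbb from P (initial set {s0}):
  after a @ step 1: {s1, s2}
  after b @ step 2: {s3, s4, s5}
  after b @ step 3: {s6, s7}
  after b @ step 4: {s8}
  ✓ P
Executing abbb from Q (initial set {t0}):
  after a @ step 1: {t1, t2}
  after b @ step 2: {t3, t4, t5}
  after b @ step 3: {t6}
  after b @ step 4: no successor for Q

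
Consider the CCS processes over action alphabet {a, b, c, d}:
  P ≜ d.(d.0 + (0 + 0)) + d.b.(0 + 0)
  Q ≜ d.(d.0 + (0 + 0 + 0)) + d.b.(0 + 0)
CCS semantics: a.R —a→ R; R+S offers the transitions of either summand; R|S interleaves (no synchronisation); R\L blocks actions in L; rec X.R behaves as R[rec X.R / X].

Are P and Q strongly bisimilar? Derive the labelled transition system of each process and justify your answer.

P's transition system — 5 states:
  s0 = d.(d.0 + (0 + 0)) + d.b.(0 + 0) → --d--▸ s1, --d--▸ s2
  s1 = b.(0 + 0) → --b--▸ s3
  s2 = d.0 + (0 + 0) → --d--▸ s4
  s3 = 0 + 0 → deadlocked
  s4 = 0 → deadlocked
Q's transition system — 5 states:
  t0 = d.(d.0 + (0 + 0 + 0)) + d.b.(0 + 0) → --d--▸ t1, --d--▸ t2
  t1 = b.(0 + 0) → --b--▸ t3
  t2 = d.0 + (0 + 0 + 0) → --d--▸ t4
  t3 = 0 + 0 → deadlocked
  t4 = 0 → deadlocked
Coarsest stable partition (strong bisimilarity classes):
  B0 = {s0, t0}
  B1 = {s2, t2}
  B2 = {s3, s4, t3, t4}
  B3 = {s1, t1}
s0 ∈ B0, t0 ∈ B0 → same block

bisimilar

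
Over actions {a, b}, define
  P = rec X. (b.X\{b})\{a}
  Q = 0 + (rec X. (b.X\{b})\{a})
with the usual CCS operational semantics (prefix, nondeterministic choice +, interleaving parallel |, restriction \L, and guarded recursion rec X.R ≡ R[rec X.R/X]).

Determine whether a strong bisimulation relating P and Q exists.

P's transition system — 2 states:
  m0 = rec X. (b.X\{b})\{a} → -b-> m1
  m1 = (rec X. (b.X\{b})\{a})\{b}\{a} → ·
Q's transition system — 2 states:
  n0 = 0 + (rec X. (b.X\{b})\{a}) → -b-> n1
  n1 = (rec X. (b.X\{b})\{a})\{b}\{a} → ·
Bisimilarity quotient blocks:
  B0 = {m0, n0}
  B1 = {m1, n1}
m0 ∈ B0, n0 ∈ B0 → same block

YES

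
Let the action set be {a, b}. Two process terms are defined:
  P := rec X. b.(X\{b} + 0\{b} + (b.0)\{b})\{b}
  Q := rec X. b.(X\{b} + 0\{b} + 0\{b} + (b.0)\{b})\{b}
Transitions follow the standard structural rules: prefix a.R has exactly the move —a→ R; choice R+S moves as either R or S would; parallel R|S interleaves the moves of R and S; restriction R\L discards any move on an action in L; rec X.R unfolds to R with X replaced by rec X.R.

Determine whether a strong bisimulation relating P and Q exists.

Reachable graph of P (2 states):
  u0 = rec X. b.(X\{b} + 0\{b} + (b.0)\{b})\{b} :: ··b··> u1
  u1 = ((rec X. b.(X\{b} + 0\{b} + (b.0)\{b})\{b})\{b} + 0\{b} + (b.0)\{b})\{b} :: ·
Reachable graph of Q (2 states):
  v0 = rec X. b.(X\{b} + 0\{b} + 0\{b} + (b.0)\{b})\{b} :: ··b··> v1
  v1 = ((rec X. b.(X\{b} + 0\{b} + 0\{b} + (b.0)\{b})\{b})\{b} + 0\{b} + 0\{b} + (b.0)\{b})\{b} :: ·
Coarsest stable partition (strong bisimilarity classes):
  B0 = {u0, v0}
  B1 = {u1, v1}
u0 ∈ B0, v0 ∈ B0 → same block

bisimilar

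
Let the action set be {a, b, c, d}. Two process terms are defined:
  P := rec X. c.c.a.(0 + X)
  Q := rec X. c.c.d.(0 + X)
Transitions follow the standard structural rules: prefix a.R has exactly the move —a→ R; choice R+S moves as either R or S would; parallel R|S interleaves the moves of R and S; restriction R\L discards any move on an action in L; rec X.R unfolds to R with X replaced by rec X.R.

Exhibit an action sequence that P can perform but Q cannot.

Reachable graph of P (4 states):
  p0 = rec X. c.c.a.(0 + X) | =c=> p1
  p1 = c.a.(0 + (rec X. c.c.a.(0 + X))) | =c=> p2
  p2 = a.(0 + (rec X. c.c.a.(0 + X))) | =a=> p3
  p3 = 0 + (rec X. c.c.a.(0 + X)) | =c=> p1
Reachable graph of Q (4 states):
  q0 = rec X. c.c.d.(0 + X) | =c=> q1
  q1 = c.d.(0 + (rec X. c.c.d.(0 + X))) | =c=> q2
  q2 = d.(0 + (rec X. c.c.d.(0 + X))) | =d=> q3
  q3 = 0 + (rec X. c.c.d.(0 + X)) | =c=> q1
Executing cca from P (initial set {p0}):
  after c @ step 1: {p1}
  after c @ step 2: {p2}
  after a @ step 3: {p3}
  P completes σ.
Executing cca from Q (initial set {q0}):
  after c @ step 1: {q1}
  after c @ step 2: {q2}
  after a @ step 3: no successor for Q

cca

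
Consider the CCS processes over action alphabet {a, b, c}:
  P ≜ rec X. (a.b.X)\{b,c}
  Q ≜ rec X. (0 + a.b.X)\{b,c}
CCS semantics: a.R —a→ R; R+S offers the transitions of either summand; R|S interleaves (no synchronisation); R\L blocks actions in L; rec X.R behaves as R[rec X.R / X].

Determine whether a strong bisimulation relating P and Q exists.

P's transition system — 2 states:
  s0 = rec X. (a.b.X)\{b,c} | ··a··> s1
  s1 = (b.(rec X. (a.b.X)\{b,c}))\{b,c} | (no moves)
Q's transition system — 2 states:
  t0 = rec X. (0 + a.b.X)\{b,c} | ··a··> t1
  t1 = (b.(rec X. (0 + a.b.X)\{b,c}))\{b,c} | (no moves)
Bisimilarity quotient blocks:
  B0 = {s0, t0}
  B1 = {s1, t1}
s0 ∈ B0, t0 ∈ B0 → same block

P ~ Q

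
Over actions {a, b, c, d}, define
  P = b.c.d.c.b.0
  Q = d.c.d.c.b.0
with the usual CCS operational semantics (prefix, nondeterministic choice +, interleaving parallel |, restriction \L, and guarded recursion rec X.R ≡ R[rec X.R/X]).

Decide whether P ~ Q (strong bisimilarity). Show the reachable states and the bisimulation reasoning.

NO

P's transition system — 6 states:
  p0 = b.c.d.c.b.0 ⊢ -b-> p1
  p1 = c.d.c.b.0 ⊢ -c-> p2
  p2 = d.c.b.0 ⊢ -d-> p3
  p3 = c.b.0 ⊢ -c-> p4
  p4 = b.0 ⊢ -b-> p5
  p5 = 0 ⊢ deadlocked
Q's transition system — 6 states:
  q0 = d.c.d.c.b.0 ⊢ -d-> q1
  q1 = c.d.c.b.0 ⊢ -c-> q2
  q2 = d.c.b.0 ⊢ -d-> q3
  q3 = c.b.0 ⊢ -c-> q4
  q4 = b.0 ⊢ -b-> q5
  q5 = 0 ⊢ deadlocked
Bisimilarity quotient blocks:
  B0 = {p0}
  B1 = {p1, q1}
  B2 = {p2, q2}
  B3 = {p3, q3}
  B4 = {p4, q4}
  B5 = {p5, q5}
  B6 = {q0}
p0 ∈ B0, q0 ∈ B6 → different blocks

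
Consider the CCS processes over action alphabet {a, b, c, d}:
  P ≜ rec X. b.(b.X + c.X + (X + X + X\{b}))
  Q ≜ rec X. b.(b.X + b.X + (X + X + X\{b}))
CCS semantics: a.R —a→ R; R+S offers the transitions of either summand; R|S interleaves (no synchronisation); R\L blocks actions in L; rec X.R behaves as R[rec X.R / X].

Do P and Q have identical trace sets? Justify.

P's transition system — 2 states:
  m0 = rec X. b.(b.X + c.X + (X + X + X\{b})) has moves =b=> m1
  m1 = b.(rec X. b.(b.X + c.X + (X + X + X\{b}))) + c.(rec X. b.(b.X + c.X + (X + X + X\{b}))) + ((rec X. b.(b.X + c.X + (X + X + X\{b}))) + (rec X. b.(b.X + c.X + (X + X + X\{b}))) + (rec X. b.(b.X + c.X + (X + X + X\{b})))\{b}) has moves =b=> m0, =b=> m1, =c=> m0
Q's transition system — 2 states:
  n0 = rec X. b.(b.X + b.X + (X + X + X\{b})) has moves =b=> n1
  n1 = b.(rec X. b.(b.X + b.X + (X + X + X\{b}))) + b.(rec X. b.(b.X + b.X + (X + X + X\{b}))) + ((rec X. b.(b.X + b.X + (X + X + X\{b}))) + (rec X. b.(b.X + b.X + (X + X + X\{b}))) + (rec X. b.(b.X + b.X + (X + X + X\{b})))\{b}) has moves =b=> n0, =b=> n1
Trace ⟨bc⟩ through P, begin at {m0}:
  after b @ step 1: {m1}
  after c @ step 2: {m0}
  ✓ P
Trace ⟨bc⟩ through Q, begin at {n0}:
  after b @ step 1: {n1}
  after c @ step 2: ∅  — Q cannot continue

trace-distinct — witness ⟨bc⟩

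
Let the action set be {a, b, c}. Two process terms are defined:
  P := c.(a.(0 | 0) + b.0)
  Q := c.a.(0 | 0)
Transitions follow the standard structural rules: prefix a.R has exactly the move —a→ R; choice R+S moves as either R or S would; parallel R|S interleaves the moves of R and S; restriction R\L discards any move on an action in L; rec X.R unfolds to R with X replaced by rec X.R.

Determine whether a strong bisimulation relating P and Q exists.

not bisimilar

Reachable graph of P (4 states):
  s0 = c.(a.(0 | 0) + b.0) → --c--▸ s1
  s1 = a.(0 | 0) + b.0 → --a--▸ s2, --b--▸ s3
  s2 = 0 | 0 → ·
  s3 = 0 → ·
Reachable graph of Q (3 states):
  t0 = c.a.(0 | 0) → --c--▸ t1
  t1 = a.(0 | 0) → --a--▸ t2
  t2 = 0 | 0 → ·
Coarsest stable partition (strong bisimilarity classes):
  B0 = {s0}
  B1 = {s1}
  B2 = {s2, s3, t2}
  B3 = {t0}
  B4 = {t1}
s0 ∈ B0, t0 ∈ B3 → different blocks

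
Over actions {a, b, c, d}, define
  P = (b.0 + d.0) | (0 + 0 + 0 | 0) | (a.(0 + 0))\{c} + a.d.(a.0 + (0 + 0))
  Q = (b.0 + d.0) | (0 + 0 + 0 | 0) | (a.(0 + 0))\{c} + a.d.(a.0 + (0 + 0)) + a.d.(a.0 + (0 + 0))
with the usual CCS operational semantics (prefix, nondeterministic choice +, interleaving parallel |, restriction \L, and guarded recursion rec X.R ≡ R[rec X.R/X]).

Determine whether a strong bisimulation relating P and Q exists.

LTS(P): 7 reachable states
  u0 = (b.0 + d.0) | (0 + 0 + 0 | 0) | (a.(0 + 0))\{c} + a.d.(a.0 + (0 + 0)) → =a=> u1, =a=> u2, =b=> u3, =d=> u3
  u1 = (b.0 + d.0) | (0 + 0 + 0 | 0) | (0 + 0)\{c} → =b=> u4, =d=> u4
  u2 = d.(a.0 + (0 + 0)) → =d=> u5
  u3 = 0 | (0 + 0 + 0 | 0) | (a.(0 + 0))\{c} → =a=> u4
  u4 = 0 | (0 + 0 + 0 | 0) | (0 + 0)\{c} → deadlocked
  u5 = a.0 + (0 + 0) → =a=> u6
  u6 = 0 → deadlocked
LTS(Q): 7 reachable states
  v0 = (b.0 + d.0) | (0 + 0 + 0 | 0) | (a.(0 + 0))\{c} + a.d.(a.0 + (0 + 0)) + a.d.(a.0 + (0 + 0)) → =a=> v1, =a=> v2, =b=> v3, =d=> v3
  v1 = (b.0 + d.0) | (0 + 0 + 0 | 0) | (0 + 0)\{c} → =b=> v4, =d=> v4
  v2 = d.(a.0 + (0 + 0)) → =d=> v5
  v3 = 0 | (0 + 0 + 0 | 0) | (a.(0 + 0))\{c} → =a=> v4
  v4 = 0 | (0 + 0 + 0 | 0) | (0 + 0)\{c} → deadlocked
  v5 = a.0 + (0 + 0) → =a=> v6
  v6 = 0 → deadlocked
Coarsest stable partition (strong bisimilarity classes):
  B0 = {u0, v0}
  B1 = {u2, v2}
  B2 = {u3, u5, v3, v5}
  B3 = {u4, u6, v4, v6}
  B4 = {u1, v1}
u0 ∈ B0, v0 ∈ B0 → same block

YES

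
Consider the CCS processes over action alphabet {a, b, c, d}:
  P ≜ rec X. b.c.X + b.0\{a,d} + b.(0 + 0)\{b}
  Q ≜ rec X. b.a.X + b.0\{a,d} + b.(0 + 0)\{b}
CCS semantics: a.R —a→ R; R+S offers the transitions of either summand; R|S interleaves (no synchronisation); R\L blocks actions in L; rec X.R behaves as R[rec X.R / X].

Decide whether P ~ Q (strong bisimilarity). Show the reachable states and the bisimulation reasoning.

Reachable graph of P (4 states):
  m0 = rec X. b.c.X + b.0\{a,d} + b.(0 + 0)\{b} has moves --b--▸ m1, --b--▸ m2, --b--▸ m3
  m1 = (0 + 0)\{b} has moves ·
  m2 = 0\{a,d} has moves ·
  m3 = c.(rec X. b.c.X + b.0\{a,d} + b.(0 + 0)\{b}) has moves --c--▸ m0
Reachable graph of Q (4 states):
  n0 = rec X. b.a.X + b.0\{a,d} + b.(0 + 0)\{b} has moves --b--▸ n1, --b--▸ n2, --b--▸ n3
  n1 = (0 + 0)\{b} has moves ·
  n2 = 0\{a,d} has moves ·
  n3 = a.(rec X. b.a.X + b.0\{a,d} + b.(0 + 0)\{b}) has moves --a--▸ n0
Partition-refinement fixed point:
  B0 = {m0}
  B1 = {m3}
  B2 = {m1, m2, n1, n2}
  B3 = {n0}
  B4 = {n3}
m0 ∈ B0, n0 ∈ B3 → different blocks

NO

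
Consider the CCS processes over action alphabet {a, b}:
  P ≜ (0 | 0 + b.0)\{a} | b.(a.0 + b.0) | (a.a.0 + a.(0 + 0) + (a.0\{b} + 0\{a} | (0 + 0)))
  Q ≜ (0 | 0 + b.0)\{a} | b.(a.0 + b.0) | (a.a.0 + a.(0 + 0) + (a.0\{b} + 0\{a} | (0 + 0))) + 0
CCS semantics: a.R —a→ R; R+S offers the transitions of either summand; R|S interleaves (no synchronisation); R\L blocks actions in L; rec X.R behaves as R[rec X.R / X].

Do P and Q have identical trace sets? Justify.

YES

P's transition system — 30 states:
  p0 = (0 | 0 + b.0)\{a} | b.(a.0 + b.0) | (a.a.0 + a.(0 + 0) + (a.0\{b} + 0\{a} | (0 + 0))) has moves —a→ p1, —a→ p2, —a→ p3, —b→ p4, —b→ p5
  p1 = (0 | 0 + b.0)\{a} | b.(a.0 + b.0) | (0 + 0) has moves —b→ p6, —b→ p7
  p2 = (0 | 0 + b.0)\{a} | b.(a.0 + b.0) | 0\{b} has moves —b→ p8, —b→ p9
  p3 = (0 | 0 + b.0)\{a} | b.(a.0 + b.0) | a.0 has moves —a→ p10, —b→ p11, —b→ p12
  p4 = (0 | 0 + b.0)\{a} | (a.0 + b.0) | (a.a.0 + a.(0 + 0) + (a.0\{b} + 0\{a} | (0 + 0))) has moves —a→ p11, —a→ p13, —a→ p6, —a→ p8, —b→ p13, —b→ p14
  p5 = 0\{a} | b.(a.0 + b.0) | (a.a.0 + a.(0 + 0) + (a.0\{b} + 0\{a} | (0 + 0))) has moves —a→ p12, —a→ p7, —a→ p9, —b→ p14
  p6 = (0 | 0 + b.0)\{a} | (a.0 + b.0) | (0 + 0) has moves —a→ p15, —b→ p15, —b→ p16
  p7 = 0\{a} | b.(a.0 + b.0) | (0 + 0) has moves —b→ p16
  p8 = (0 | 0 + b.0)\{a} | (a.0 + b.0) | 0\{b} has moves —a→ p17, —b→ p17, —b→ p18
  p9 = 0\{a} | b.(a.0 + b.0) | 0\{b} has moves —b→ p18
  p10 = (0 | 0 + b.0)\{a} | b.(a.0 + b.0) | 0 has moves —b→ p19, —b→ p20
  p11 = (0 | 0 + b.0)\{a} | (a.0 + b.0) | a.0 has moves —a→ p19, —a→ p21, —b→ p21, —b→ p22
  p12 = 0\{a} | b.(a.0 + b.0) | a.0 has moves —a→ p20, —b→ p22
  p13 = (0 | 0 + b.0)\{a} | 0 | (a.a.0 + a.(0 + 0) + (a.0\{b} + 0\{a} | (0 + 0))) has moves —a→ p15, —a→ p17, —a→ p21, —b→ p23
  p14 = 0\{a} | (a.0 + b.0) | (a.a.0 + a.(0 + 0) + (a.0\{b} + 0\{a} | (0 + 0))) has moves —a→ p16, —a→ p18, —a→ p22, —a→ p23, —b→ p23
  p15 = (0 | 0 + b.0)\{a} | 0 | (0 + 0) has moves —b→ p24
  p16 = 0\{a} | (a.0 + b.0) | (0 + 0) has moves —a→ p24, —b→ p24
  p17 = (0 | 0 + b.0)\{a} | 0 | 0\{b} has moves —b→ p25
  p18 = 0\{a} | (a.0 + b.0) | 0\{b} has moves —a→ p25, —b→ p25
  p19 = (0 | 0 + b.0)\{a} | (a.0 + b.0) | 0 has moves —a→ p26, —b→ p26, —b→ p27
  p20 = 0\{a} | b.(a.0 + b.0) | 0 has moves —b→ p27
  p21 = (0 | 0 + b.0)\{a} | 0 | a.0 has moves —a→ p26, —b→ p28
  p22 = 0\{a} | (a.0 + b.0) | a.0 has moves —a→ p27, —a→ p28, —b→ p28
  p23 = 0\{a} | 0 | (a.a.0 + a.(0 + 0) + (a.0\{b} + 0\{a} | (0 + 0))) has moves —a→ p24, —a→ p25, —a→ p28
  p24 = 0\{a} | 0 | (0 + 0) has moves stopped
  p25 = 0\{a} | 0 | 0\{b} has moves stopped
  p26 = (0 | 0 + b.0)\{a} | 0 | 0 has moves —b→ p29
  p27 = 0\{a} | (a.0 + b.0) | 0 has moves —a→ p29, —b→ p29
  p28 = 0\{a} | 0 | a.0 has moves —a→ p29
  p29 = 0\{a} | 0 | 0 has moves stopped
Q's transition system — 30 states:
  q0 = (0 | 0 + b.0)\{a} | b.(a.0 + b.0) | (a.a.0 + a.(0 + 0) + (a.0\{b} + 0\{a} | (0 + 0))) + 0 has moves —a→ q1, —a→ q2, —a→ q3, —b→ q4, —b→ q5
  q1 = (0 | 0 + b.0)\{a} | b.(a.0 + b.0) | (0 + 0) has moves —b→ q6, —b→ q7
  q2 = (0 | 0 + b.0)\{a} | b.(a.0 + b.0) | 0\{b} has moves —b→ q8, —b→ q9
  q3 = (0 | 0 + b.0)\{a} | b.(a.0 + b.0) | a.0 has moves —a→ q10, —b→ q11, —b→ q12
  q4 = (0 | 0 + b.0)\{a} | (a.0 + b.0) | (a.a.0 + a.(0 + 0) + (a.0\{b} + 0\{a} | (0 + 0))) has moves —a→ q11, —a→ q13, —a→ q6, —a→ q8, —b→ q13, —b→ q14
  q5 = 0\{a} | b.(a.0 + b.0) | (a.a.0 + a.(0 + 0) + (a.0\{b} + 0\{a} | (0 + 0))) has moves —a→ q12, —a→ q7, —a→ q9, —b→ q14
  q6 = (0 | 0 + b.0)\{a} | (a.0 + b.0) | (0 + 0) has moves —a→ q15, —b→ q15, —b→ q16
  q7 = 0\{a} | b.(a.0 + b.0) | (0 + 0) has moves —b→ q16
  q8 = (0 | 0 + b.0)\{a} | (a.0 + b.0) | 0\{b} has moves —a→ q17, —b→ q17, —b→ q18
  q9 = 0\{a} | b.(a.0 + b.0) | 0\{b} has moves —b→ q18
  q10 = (0 | 0 + b.0)\{a} | b.(a.0 + b.0) | 0 has moves —b→ q19, —b→ q20
  q11 = (0 | 0 + b.0)\{a} | (a.0 + b.0) | a.0 has moves —a→ q19, —a→ q21, —b→ q21, —b→ q22
  q12 = 0\{a} | b.(a.0 + b.0) | a.0 has moves —a→ q20, —b→ q22
  q13 = (0 | 0 + b.0)\{a} | 0 | (a.a.0 + a.(0 + 0) + (a.0\{b} + 0\{a} | (0 + 0))) has moves —a→ q15, —a→ q17, —a→ q21, —b→ q23
  q14 = 0\{a} | (a.0 + b.0) | (a.a.0 + a.(0 + 0) + (a.0\{b} + 0\{a} | (0 + 0))) has moves —a→ q16, —a→ q18, —a→ q22, —a→ q23, —b→ q23
  q15 = (0 | 0 + b.0)\{a} | 0 | (0 + 0) has moves —b→ q24
  q16 = 0\{a} | (a.0 + b.0) | (0 + 0) has moves —a→ q24, —b→ q24
  q17 = (0 | 0 + b.0)\{a} | 0 | 0\{b} has moves —b→ q25
  q18 = 0\{a} | (a.0 + b.0) | 0\{b} has moves —a→ q25, —b→ q25
  q19 = (0 | 0 + b.0)\{a} | (a.0 + b.0) | 0 has moves —a→ q26, —b→ q26, —b→ q27
  q20 = 0\{a} | b.(a.0 + b.0) | 0 has moves —b→ q27
  q21 = (0 | 0 + b.0)\{a} | 0 | a.0 has moves —a→ q26, —b→ q28
  q22 = 0\{a} | (a.0 + b.0) | a.0 has moves —a→ q27, —a→ q28, —b→ q28
  q23 = 0\{a} | 0 | (a.a.0 + a.(0 + 0) + (a.0\{b} + 0\{a} | (0 + 0))) has moves —a→ q24, —a→ q25, —a→ q28
  q24 = 0\{a} | 0 | (0 + 0) has moves stopped
  q25 = 0\{a} | 0 | 0\{b} has moves stopped
  q26 = (0 | 0 + b.0)\{a} | 0 | 0 has moves —b→ q29
  q27 = 0\{a} | (a.0 + b.0) | 0 has moves —a→ q29, —b→ q29
  q28 = 0\{a} | 0 | a.0 has moves —a→ q29
  q29 = 0\{a} | 0 | 0 has moves stopped
Coarsest stable partition (strong bisimilarity classes):
  B0 = {p0, q0}
  B1 = {p4, q4}
  B2 = {p13, q13}
  B3 = {p23, q23}
  B4 = {p28, q28}
  B5 = {p24, p25, p29, q24, q25, q29}
  B6 = {p15, p17, p26, q15, q17, q26}
  B7 = {p21, q21}
  B8 = {p19, p6, p8, q19, q6, q8}
  B9 = {p16, p18, p27, q16, q18, q27}
  B10 = {p11, q11}
  B11 = {p22, q22}
  B12 = {p14, q14}
  B13 = {p5, q5}
  B14 = {p20, p7, p9, q20, q7, q9}
  B15 = {p12, q12}
  B16 = {p1, p10, p2, q1, q10, q2}
  B17 = {p3, q3}
p0 ∈ B0, q0 ∈ B0 → same block
Bisimilar ⇒ trace-equivalent.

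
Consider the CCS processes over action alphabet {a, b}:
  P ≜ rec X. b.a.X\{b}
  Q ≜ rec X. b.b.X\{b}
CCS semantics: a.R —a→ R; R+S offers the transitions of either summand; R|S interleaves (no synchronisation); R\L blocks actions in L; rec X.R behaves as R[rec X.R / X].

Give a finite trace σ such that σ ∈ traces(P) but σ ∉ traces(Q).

Reachable graph of P (3 states):
  m0 = rec X. b.a.X\{b} has moves ··b··> m1
  m1 = a.(rec X. b.a.X\{b})\{b} has moves ··a··> m2
  m2 = (rec X. b.a.X\{b})\{b} has moves stopped
Reachable graph of Q (3 states):
  n0 = rec X. b.b.X\{b} has moves ··b··> n1
  n1 = b.(rec X. b.b.X\{b})\{b} has moves ··b··> n2
  n2 = (rec X. b.b.X\{b})\{b} has moves stopped
Run σ = ⟨ba⟩ on P: start {m0}
  step 1 (b): {m1}
  step 2 (a): {m2}
  P completes σ.
Run σ = ⟨ba⟩ on Q: start {n0}
  step 1 (b): {n1}
  step 2 (a): no successor for Q

ba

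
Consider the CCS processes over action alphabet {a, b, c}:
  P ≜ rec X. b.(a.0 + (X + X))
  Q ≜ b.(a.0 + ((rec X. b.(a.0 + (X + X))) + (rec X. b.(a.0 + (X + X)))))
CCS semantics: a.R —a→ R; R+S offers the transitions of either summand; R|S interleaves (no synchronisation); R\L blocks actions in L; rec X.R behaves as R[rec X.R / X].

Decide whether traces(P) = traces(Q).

trace-equivalent

P's transition system — 3 states:
  s0 = rec X. b.(a.0 + (X + X)) ⊢ —b→ s1
  s1 = a.0 + ((rec X. b.(a.0 + (X + X))) + (rec X. b.(a.0 + (X + X)))) ⊢ —a→ s2, —b→ s1
  s2 = 0 ⊢ deadlocked
Q's transition system — 3 states:
  t0 = b.(a.0 + ((rec X. b.(a.0 + (X + X))) + (rec X. b.(a.0 + (X + X))))) ⊢ —b→ t1
  t1 = a.0 + ((rec X. b.(a.0 + (X + X))) + (rec X. b.(a.0 + (X + X)))) ⊢ —a→ t2, —b→ t1
  t2 = 0 ⊢ deadlocked
Bisimilarity quotient blocks:
  B0 = {s0, t0}
  B1 = {s1, t1}
  B2 = {s2, t2}
s0 ∈ B0, t0 ∈ B0 → same block
Bisimilar ⇒ trace-equivalent.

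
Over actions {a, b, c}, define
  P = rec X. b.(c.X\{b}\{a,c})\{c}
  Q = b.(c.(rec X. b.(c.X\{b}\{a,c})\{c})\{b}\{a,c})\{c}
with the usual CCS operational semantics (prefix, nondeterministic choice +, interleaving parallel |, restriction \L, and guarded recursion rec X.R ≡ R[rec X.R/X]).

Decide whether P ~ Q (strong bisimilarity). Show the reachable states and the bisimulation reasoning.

Reachable graph of P (2 states):
  s0 = rec X. b.(c.X\{b}\{a,c})\{c} ⊢ =b=> s1
  s1 = (c.(rec X. b.(c.X\{b}\{a,c})\{c})\{b}\{a,c})\{c} ⊢ stopped
Reachable graph of Q (2 states):
  t0 = b.(c.(rec X. b.(c.X\{b}\{a,c})\{c})\{b}\{a,c})\{c} ⊢ =b=> t1
  t1 = (c.(rec X. b.(c.X\{b}\{a,c})\{c})\{b}\{a,c})\{c} ⊢ stopped
Coarsest stable partition (strong bisimilarity classes):
  B0 = {s0, t0}
  B1 = {s1, t1}
s0 ∈ B0, t0 ∈ B0 → same block

YES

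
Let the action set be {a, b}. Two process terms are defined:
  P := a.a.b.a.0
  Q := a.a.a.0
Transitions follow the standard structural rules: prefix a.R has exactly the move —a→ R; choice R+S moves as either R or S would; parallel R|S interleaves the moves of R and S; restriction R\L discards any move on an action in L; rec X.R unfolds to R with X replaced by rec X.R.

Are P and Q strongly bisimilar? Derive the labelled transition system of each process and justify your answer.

P's transition system — 5 states:
  u0 = a.a.b.a.0 has moves =a=> u1
  u1 = a.b.a.0 has moves =a=> u2
  u2 = b.a.0 has moves =b=> u3
  u3 = a.0 has moves =a=> u4
  u4 = 0 has moves ·
Q's transition system — 4 states:
  v0 = a.a.a.0 has moves =a=> v1
  v1 = a.a.0 has moves =a=> v2
  v2 = a.0 has moves =a=> v3
  v3 = 0 has moves ·
Coarsest stable partition (strong bisimilarity classes):
  B0 = {u0}
  B1 = {u1}
  B2 = {u2}
  B3 = {u3, v2}
  B4 = {u4, v3}
  B5 = {v0}
  B6 = {v1}
u0 ∈ B0, v0 ∈ B5 → different blocks

P ≁ Q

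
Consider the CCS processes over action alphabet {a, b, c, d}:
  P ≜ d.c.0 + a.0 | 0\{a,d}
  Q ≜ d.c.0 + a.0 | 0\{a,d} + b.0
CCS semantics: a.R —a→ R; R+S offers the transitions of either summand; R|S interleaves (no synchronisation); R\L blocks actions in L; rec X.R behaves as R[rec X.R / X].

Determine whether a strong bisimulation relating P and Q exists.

P ≁ Q

P's transition system — 4 states:
  u0 = d.c.0 + a.0 | 0\{a,d} :: ··a··> u1, ··d··> u2
  u1 = 0 | 0\{a,d} :: deadlocked
  u2 = c.0 :: ··c··> u3
  u3 = 0 :: deadlocked
Q's transition system — 4 states:
  v0 = d.c.0 + a.0 | 0\{a,d} + b.0 :: ··a··> v1, ··b··> v2, ··d··> v3
  v1 = 0 | 0\{a,d} :: deadlocked
  v2 = 0 :: deadlocked
  v3 = c.0 :: ··c··> v2
Partition-refinement fixed point:
  B0 = {u0}
  B1 = {u2, v3}
  B2 = {u1, u3, v1, v2}
  B3 = {v0}
u0 ∈ B0, v0 ∈ B3 → different blocks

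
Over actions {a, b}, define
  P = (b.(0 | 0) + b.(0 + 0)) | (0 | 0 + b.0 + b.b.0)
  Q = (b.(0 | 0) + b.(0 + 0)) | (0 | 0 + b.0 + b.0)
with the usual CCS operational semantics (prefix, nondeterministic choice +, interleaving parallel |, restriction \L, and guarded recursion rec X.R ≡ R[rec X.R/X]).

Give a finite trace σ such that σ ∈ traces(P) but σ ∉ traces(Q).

Reachable graph of P (9 states):
  s0 = (b.(0 | 0) + b.(0 + 0)) | (0 | 0 + b.0 + b.b.0) ⊢ ··b··> s1, ··b··> s2, ··b··> s3, ··b··> s4
  s1 = (0 + 0) | (0 | 0 + b.0 + b.b.0) ⊢ ··b··> s5, ··b··> s6
  s2 = (b.(0 | 0) + b.(0 + 0)) | 0 ⊢ ··b··> s5, ··b··> s7
  s3 = (b.(0 | 0) + b.(0 + 0)) | b.0 ⊢ ··b··> s2, ··b··> s6, ··b··> s8
  s4 = 0 | 0 | (0 | 0 + b.0 + b.b.0) ⊢ ··b··> s7, ··b··> s8
  s5 = (0 + 0) | 0 ⊢ ∅
  s6 = (0 + 0) | b.0 ⊢ ··b··> s5
  s7 = 0 | 0 | 0 ⊢ ∅
  s8 = 0 | 0 | b.0 ⊢ ··b··> s7
Reachable graph of Q (6 states):
  t0 = (b.(0 | 0) + b.(0 + 0)) | (0 | 0 + b.0 + b.0) ⊢ ··b··> t1, ··b··> t2, ··b··> t3
  t1 = (0 + 0) | (0 | 0 + b.0 + b.0) ⊢ ··b··> t4
  t2 = (b.(0 | 0) + b.(0 + 0)) | 0 ⊢ ··b··> t4, ··b··> t5
  t3 = 0 | 0 | (0 | 0 + b.0 + b.0) ⊢ ··b··> t5
  t4 = (0 + 0) | 0 ⊢ ∅
  t5 = 0 | 0 | 0 ⊢ ∅
Run σ = ⟨bbb⟩ on P: start {s0}
  after b @ step 1: {s1, s2, s3, s4}
  after b @ step 2: {s2, s5, s6, s7, s8}
  after b @ step 3: {s5, s7}
  P completes σ.
Run σ = ⟨bbb⟩ on Q: start {t0}
  after b @ step 1: {t1, t2, t3}
  after b @ step 2: {t4, t5}
  after b @ step 3: ∅ (Q stuck)

bbb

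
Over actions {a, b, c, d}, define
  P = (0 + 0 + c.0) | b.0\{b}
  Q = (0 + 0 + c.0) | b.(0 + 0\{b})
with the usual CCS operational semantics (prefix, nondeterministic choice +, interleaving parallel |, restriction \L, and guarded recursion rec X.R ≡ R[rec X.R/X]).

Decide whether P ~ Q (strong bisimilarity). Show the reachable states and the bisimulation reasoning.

P's transition system — 4 states:
  m0 = (0 + 0 + c.0) | b.0\{b} ⊢ -b-> m1, -c-> m2
  m1 = (0 + 0 + c.0) | 0\{b} ⊢ -c-> m3
  m2 = 0 | b.0\{b} ⊢ -b-> m3
  m3 = 0 | 0\{b} ⊢ ∅
Q's transition system — 4 states:
  n0 = (0 + 0 + c.0) | b.(0 + 0\{b}) ⊢ -b-> n1, -c-> n2
  n1 = (0 + 0 + c.0) | (0 + 0\{b}) ⊢ -c-> n3
  n2 = 0 | b.(0 + 0\{b}) ⊢ -b-> n3
  n3 = 0 | (0 + 0\{b}) ⊢ ∅
Partition-refinement fixed point:
  B0 = {m0, n0}
  B1 = {m2, n2}
  B2 = {m3, n3}
  B3 = {m1, n1}
m0 ∈ B0, n0 ∈ B0 → same block

P ~ Q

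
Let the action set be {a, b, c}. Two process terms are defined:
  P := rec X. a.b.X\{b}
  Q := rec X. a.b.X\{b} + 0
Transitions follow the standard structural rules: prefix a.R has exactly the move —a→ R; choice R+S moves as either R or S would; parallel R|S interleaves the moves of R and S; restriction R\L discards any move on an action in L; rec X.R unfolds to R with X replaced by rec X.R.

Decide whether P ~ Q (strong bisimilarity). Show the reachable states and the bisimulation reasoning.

P ~ Q

Reachable graph of P (4 states):
  p0 = rec X. a.b.X\{b} | =a=> p1
  p1 = b.(rec X. a.b.X\{b})\{b} | =b=> p2
  p2 = (rec X. a.b.X\{b})\{b} | =a=> p3
  p3 = (b.(rec X. a.b.X\{b})\{b})\{b} | ∅
Reachable graph of Q (4 states):
  q0 = rec X. a.b.X\{b} + 0 | =a=> q1
  q1 = b.(rec X. a.b.X\{b} + 0)\{b} | =b=> q2
  q2 = (rec X. a.b.X\{b} + 0)\{b} | =a=> q3
  q3 = (b.(rec X. a.b.X\{b} + 0)\{b})\{b} | ∅
Partition-refinement fixed point:
  B0 = {p0, q0}
  B1 = {p1, q1}
  B2 = {p2, q2}
  B3 = {p3, q3}
p0 ∈ B0, q0 ∈ B0 → same block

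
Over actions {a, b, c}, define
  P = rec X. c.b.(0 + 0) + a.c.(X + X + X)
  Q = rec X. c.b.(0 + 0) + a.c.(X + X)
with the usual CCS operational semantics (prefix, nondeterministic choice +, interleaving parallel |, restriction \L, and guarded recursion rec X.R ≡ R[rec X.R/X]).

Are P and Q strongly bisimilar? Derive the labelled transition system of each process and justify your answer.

P's transition system — 5 states:
  p0 = rec X. c.b.(0 + 0) + a.c.(X + X + X) ⊢ --a--▸ p1, --c--▸ p2
  p1 = c.((rec X. c.b.(0 + 0) + a.c.(X + X + X)) + (rec X. c.b.(0 + 0) + a.c.(X + X + X)) + (rec X. c.b.(0 + 0) + a.c.(X + X + X))) ⊢ --c--▸ p3
  p2 = b.(0 + 0) ⊢ --b--▸ p4
  p3 = (rec X. c.b.(0 + 0) + a.c.(X + X + X)) + (rec X. c.b.(0 + 0) + a.c.(X + X + X)) + (rec X. c.b.(0 + 0) + a.c.(X + X + X)) ⊢ --a--▸ p1, --c--▸ p2
  p4 = 0 + 0 ⊢ deadlocked
Q's transition system — 5 states:
  q0 = rec X. c.b.(0 + 0) + a.c.(X + X) ⊢ --a--▸ q1, --c--▸ q2
  q1 = c.((rec X. c.b.(0 + 0) + a.c.(X + X)) + (rec X. c.b.(0 + 0) + a.c.(X + X))) ⊢ --c--▸ q3
  q2 = b.(0 + 0) ⊢ --b--▸ q4
  q3 = (rec X. c.b.(0 + 0) + a.c.(X + X)) + (rec X. c.b.(0 + 0) + a.c.(X + X)) ⊢ --a--▸ q1, --c--▸ q2
  q4 = 0 + 0 ⊢ deadlocked
Bisimilarity quotient blocks:
  B0 = {p0, p3, q0, q3}
  B1 = {p1, q1}
  B2 = {p2, q2}
  B3 = {p4, q4}
p0 ∈ B0, q0 ∈ B0 → same block

YES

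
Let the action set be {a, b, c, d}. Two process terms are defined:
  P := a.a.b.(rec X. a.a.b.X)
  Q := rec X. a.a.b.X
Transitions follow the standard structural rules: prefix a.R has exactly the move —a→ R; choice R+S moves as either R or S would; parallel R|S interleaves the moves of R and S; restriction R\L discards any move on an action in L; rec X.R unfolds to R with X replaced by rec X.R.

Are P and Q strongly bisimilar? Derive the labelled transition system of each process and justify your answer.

LTS(P): 4 reachable states
  p0 = a.a.b.(rec X. a.a.b.X) :: —a→ p1
  p1 = a.b.(rec X. a.a.b.X) :: —a→ p2
  p2 = b.(rec X. a.a.b.X) :: —b→ p3
  p3 = rec X. a.a.b.X :: —a→ p1
LTS(Q): 3 reachable states
  q0 = rec X. a.a.b.X :: —a→ q1
  q1 = a.b.(rec X. a.a.b.X) :: —a→ q2
  q2 = b.(rec X. a.a.b.X) :: —b→ q0
Coarsest stable partition (strong bisimilarity classes):
  B0 = {p0, p3, q0}
  B1 = {p1, q1}
  B2 = {p2, q2}
p0 ∈ B0, q0 ∈ B0 → same block

P ~ Q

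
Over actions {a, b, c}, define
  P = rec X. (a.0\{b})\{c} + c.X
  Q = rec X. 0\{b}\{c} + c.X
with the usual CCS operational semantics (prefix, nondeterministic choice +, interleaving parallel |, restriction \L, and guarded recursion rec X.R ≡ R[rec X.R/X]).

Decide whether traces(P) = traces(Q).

P's transition system — 2 states:
  p0 = rec X. (a.0\{b})\{c} + c.X → ··a··> p1, ··c··> p0
  p1 = 0\{b}\{c} → deadlocked
Q's transition system — 1 states:
  q0 = rec X. 0\{b}\{c} + c.X → ··c··> q0
Trace ⟨a⟩ through P, begin at {p0}:
  step 1 (a): {p1}
  P completes σ.
Trace ⟨a⟩ through Q, begin at {q0}:
  step 1 (a): ∅ (Q stuck)

NO — witness ⟨a⟩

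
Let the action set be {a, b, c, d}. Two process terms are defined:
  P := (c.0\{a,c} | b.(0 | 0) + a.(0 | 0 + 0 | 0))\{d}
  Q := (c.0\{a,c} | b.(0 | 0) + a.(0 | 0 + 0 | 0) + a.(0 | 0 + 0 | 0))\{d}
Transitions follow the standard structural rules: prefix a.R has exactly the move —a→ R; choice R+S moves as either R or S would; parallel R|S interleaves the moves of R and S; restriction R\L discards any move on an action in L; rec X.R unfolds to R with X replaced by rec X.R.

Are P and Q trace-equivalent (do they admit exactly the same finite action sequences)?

trace-equivalent

Reachable graph of P (5 states):
  u0 = (c.0\{a,c} | b.(0 | 0) + a.(0 | 0 + 0 | 0))\{d} :: =a=> u1, =b=> u2, =c=> u3
  u1 = (0 | 0 + 0 | 0)\{d} :: (no moves)
  u2 = (c.0\{a,c} | (0 | 0))\{d} :: =c=> u4
  u3 = (0\{a,c} | b.(0 | 0))\{d} :: =b=> u4
  u4 = (0\{a,c} | (0 | 0))\{d} :: (no moves)
Reachable graph of Q (5 states):
  v0 = (c.0\{a,c} | b.(0 | 0) + a.(0 | 0 + 0 | 0) + a.(0 | 0 + 0 | 0))\{d} :: =a=> v1, =b=> v2, =c=> v3
  v1 = (0 | 0 + 0 | 0)\{d} :: (no moves)
  v2 = (c.0\{a,c} | (0 | 0))\{d} :: =c=> v4
  v3 = (0\{a,c} | b.(0 | 0))\{d} :: =b=> v4
  v4 = (0\{a,c} | (0 | 0))\{d} :: (no moves)
Bisimilarity quotient blocks:
  B0 = {u0, v0}
  B1 = {u1, u4, v1, v4}
  B2 = {u3, v3}
  B3 = {u2, v2}
u0 ∈ B0, v0 ∈ B0 → same block
Bisimilar ⇒ trace-equivalent.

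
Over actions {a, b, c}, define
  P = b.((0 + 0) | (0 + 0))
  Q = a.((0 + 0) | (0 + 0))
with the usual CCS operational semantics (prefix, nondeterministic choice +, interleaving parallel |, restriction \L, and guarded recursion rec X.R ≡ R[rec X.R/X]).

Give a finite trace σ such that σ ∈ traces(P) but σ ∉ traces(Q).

b

Reachable graph of P (2 states):
  m0 = b.((0 + 0) | (0 + 0)) → -b-> m1
  m1 = (0 + 0) | (0 + 0) → (no moves)
Reachable graph of Q (2 states):
  n0 = a.((0 + 0) | (0 + 0)) → -a-> n1
  n1 = (0 + 0) | (0 + 0) → (no moves)
Executing b from P (initial set {m0}):
  after b @ step 1: {m1}
  — P admits the full trace.
Executing b from Q (initial set {n0}):
  after b @ step 1: no successor for Q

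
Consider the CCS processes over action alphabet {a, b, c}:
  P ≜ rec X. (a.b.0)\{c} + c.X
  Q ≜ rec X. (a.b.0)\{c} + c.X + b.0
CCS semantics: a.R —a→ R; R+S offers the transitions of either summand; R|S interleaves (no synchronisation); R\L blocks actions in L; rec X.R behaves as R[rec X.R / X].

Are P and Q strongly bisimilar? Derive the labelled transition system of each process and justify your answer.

Reachable graph of P (3 states):
  u0 = rec X. (a.b.0)\{c} + c.X :: ··a··> u1, ··c··> u0
  u1 = (b.0)\{c} :: ··b··> u2
  u2 = 0\{c} :: (no moves)
Reachable graph of Q (4 states):
  v0 = rec X. (a.b.0)\{c} + c.X + b.0 :: ··a··> v1, ··b··> v2, ··c··> v0
  v1 = (b.0)\{c} :: ··b··> v3
  v2 = 0 :: (no moves)
  v3 = 0\{c} :: (no moves)
Partition-refinement fixed point:
  B0 = {u0}
  B1 = {u1, v1}
  B2 = {u2, v2, v3}
  B3 = {v0}
u0 ∈ B0, v0 ∈ B3 → different blocks

NO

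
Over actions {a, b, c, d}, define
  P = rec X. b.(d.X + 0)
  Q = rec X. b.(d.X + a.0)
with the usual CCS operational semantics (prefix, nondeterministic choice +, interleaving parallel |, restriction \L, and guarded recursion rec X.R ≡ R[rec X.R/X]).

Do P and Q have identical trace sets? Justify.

LTS(P): 2 reachable states
  u0 = rec X. b.(d.X + 0) ⊢ ··b··> u1
  u1 = d.(rec X. b.(d.X + 0)) + 0 ⊢ ··d··> u0
LTS(Q): 3 reachable states
  v0 = rec X. b.(d.X + a.0) ⊢ ··b··> v1
  v1 = d.(rec X. b.(d.X + a.0)) + a.0 ⊢ ··a··> v2, ··d··> v0
  v2 = 0 ⊢ ∅
Trace ⟨ba⟩ through Q, begin at {v0}:
  step 1 (b): {v1}
  step 2 (a): {v2}
  — Q admits the full trace.
Trace ⟨ba⟩ through P, begin at {u0}:
  step 1 (b): {u1}
  step 2 (a): no successor for P

traces(P) ≠ traces(Q) — witness ⟨ba⟩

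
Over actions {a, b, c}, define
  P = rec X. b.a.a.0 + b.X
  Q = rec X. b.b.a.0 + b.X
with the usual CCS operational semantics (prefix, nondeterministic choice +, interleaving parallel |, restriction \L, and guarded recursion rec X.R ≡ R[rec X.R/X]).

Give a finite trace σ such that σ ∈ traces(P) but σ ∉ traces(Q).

P's transition system — 4 states:
  s0 = rec X. b.a.a.0 + b.X | =b=> s0, =b=> s1
  s1 = a.a.0 | =a=> s2
  s2 = a.0 | =a=> s3
  s3 = 0 | deadlocked
Q's transition system — 4 states:
  t0 = rec X. b.b.a.0 + b.X | =b=> t0, =b=> t1
  t1 = b.a.0 | =b=> t2
  t2 = a.0 | =a=> t3
  t3 = 0 | deadlocked
Trace ⟨ba⟩ through P, begin at {s0}:
  after b @ step 1: {s0, s1}
  after a @ step 2: {s2}
  P completes σ.
Trace ⟨ba⟩ through Q, begin at {t0}:
  after b @ step 1: {t0, t1}
  after a @ step 2: no successor for Q

ba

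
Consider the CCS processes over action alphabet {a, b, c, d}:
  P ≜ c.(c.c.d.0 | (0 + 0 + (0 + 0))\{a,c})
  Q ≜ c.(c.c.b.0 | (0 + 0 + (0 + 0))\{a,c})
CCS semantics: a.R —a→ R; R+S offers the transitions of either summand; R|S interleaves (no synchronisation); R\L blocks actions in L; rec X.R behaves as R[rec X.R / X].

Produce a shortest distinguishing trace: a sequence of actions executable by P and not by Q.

cccd

LTS(P): 5 reachable states
  m0 = c.(c.c.d.0 | (0 + 0 + (0 + 0))\{a,c}) has moves --c--▸ m1
  m1 = c.c.d.0 | (0 + 0 + (0 + 0))\{a,c} has moves --c--▸ m2
  m2 = c.d.0 | (0 + 0 + (0 + 0))\{a,c} has moves --c--▸ m3
  m3 = d.0 | (0 + 0 + (0 + 0))\{a,c} has moves --d--▸ m4
  m4 = 0 | (0 + 0 + (0 + 0))\{a,c} has moves ·
LTS(Q): 5 reachable states
  n0 = c.(c.c.b.0 | (0 + 0 + (0 + 0))\{a,c}) has moves --c--▸ n1
  n1 = c.c.b.0 | (0 + 0 + (0 + 0))\{a,c} has moves --c--▸ n2
  n2 = c.b.0 | (0 + 0 + (0 + 0))\{a,c} has moves --c--▸ n3
  n3 = b.0 | (0 + 0 + (0 + 0))\{a,c} has moves --b--▸ n4
  n4 = 0 | (0 + 0 + (0 + 0))\{a,c} has moves ·
Trace ⟨cccd⟩ through P, begin at {m0}:
  step 1 (c): {m1}
  step 2 (c): {m2}
  step 3 (c): {m3}
  step 4 (d): {m4}
  P completes σ.
Trace ⟨cccd⟩ through Q, begin at {n0}:
  step 1 (c): {n1}
  step 2 (c): {n2}
  step 3 (c): {n3}
  step 4 (d): ∅  — Q cannot continue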